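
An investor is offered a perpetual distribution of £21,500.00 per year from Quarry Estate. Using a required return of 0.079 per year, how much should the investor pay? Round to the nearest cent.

£272151.90

Level perpetuity: PV = C / r = £21,500.00 / 0.079 = £272,151.90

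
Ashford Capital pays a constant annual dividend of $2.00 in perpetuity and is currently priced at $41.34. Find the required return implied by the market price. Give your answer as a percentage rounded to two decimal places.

4.84%

P = C/r ⇒ r = C/P = $2.00/$41.34 = 0.048379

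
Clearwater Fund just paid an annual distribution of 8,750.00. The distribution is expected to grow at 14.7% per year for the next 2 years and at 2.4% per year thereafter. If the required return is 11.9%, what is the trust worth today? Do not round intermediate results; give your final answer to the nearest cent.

D_1 = 10036.25000
D_2 = 11511.57875
Terminal value at year 2: TV = D_2×(1+g_2)/(r−g_2) = 11787.85664/0.095 = 124082.70147
P_0 = D_1/(1+r)^1 + D_2/(1+r)^2 + TV/(1+r)^2
    = 8968.94549 + 9193.36950 + 99094.84601 = 117257.16100

117257.16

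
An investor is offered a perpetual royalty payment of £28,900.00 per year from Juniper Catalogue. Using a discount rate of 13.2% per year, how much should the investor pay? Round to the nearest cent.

Level perpetuity: PV = C / r = £28,900.00 / 0.132 = £218,939.39

£218939.39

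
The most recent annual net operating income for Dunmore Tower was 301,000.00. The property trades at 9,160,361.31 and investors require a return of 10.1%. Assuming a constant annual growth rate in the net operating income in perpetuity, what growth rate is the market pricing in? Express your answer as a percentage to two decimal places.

6.60%

P = D₀(1+g)/(r−g) ⇒ P(r−g) = D₀(1+g) ⇒ g(P+D₀) = P·r − D₀
g = (P·r − D₀)/(P + D₀) = (9,160,361.31×0.101 − 301,000.00) / (9,160,361.31 + 301,000.00) = 0.065973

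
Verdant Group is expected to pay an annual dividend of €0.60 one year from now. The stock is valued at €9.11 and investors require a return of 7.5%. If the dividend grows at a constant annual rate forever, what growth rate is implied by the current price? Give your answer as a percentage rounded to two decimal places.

P = D₁/(r−g) ⇒ g = r − D₁/P = 0.075 − €0.60/€9.11 = 0.009138

0.91%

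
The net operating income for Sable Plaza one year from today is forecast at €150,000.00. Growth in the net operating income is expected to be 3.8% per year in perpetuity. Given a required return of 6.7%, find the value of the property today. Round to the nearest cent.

Growing perpetuity: P = D₁ / (r − g) = €150,000.0000 / (0.067 − 0.038) = €5,172,413.79

€5172413.79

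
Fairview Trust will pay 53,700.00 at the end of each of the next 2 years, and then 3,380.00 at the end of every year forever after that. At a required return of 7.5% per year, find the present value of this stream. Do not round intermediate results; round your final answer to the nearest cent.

135419.51

PV of 2-year annuity: 53,700.00 × [1 − (1+0.075)^−2] / 0.075 = 96421.84965
Perpetuity value at year 2: 3,380.00 / 0.075 = 45066.66667
PV of perpetuity: 45066.66667 / (1+0.075)^2 = 38997.65639
Total PV = 96421.84965 + 38997.65639 = 135419.50604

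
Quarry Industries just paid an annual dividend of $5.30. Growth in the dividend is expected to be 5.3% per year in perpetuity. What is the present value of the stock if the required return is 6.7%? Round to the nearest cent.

D₁ = D₀ × (1 + g) = $5.30 × 1.053 = $5.5809
Growing perpetuity: P = D₁ / (r − g) = $5.5809 / (0.067 − 0.053) = $398.64

$398.64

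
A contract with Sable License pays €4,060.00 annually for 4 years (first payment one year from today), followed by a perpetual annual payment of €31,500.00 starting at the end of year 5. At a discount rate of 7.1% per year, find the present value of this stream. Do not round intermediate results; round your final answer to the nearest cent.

€350926.33

PV of 4-year annuity: €4,060.00 × [1 − (1+0.071)^−4] / 0.071 = 13721.08918
Perpetuity value at year 4: €31,500.00 / 0.071 = 443661.97183
PV of perpetuity: 443661.97183 / (1+0.071)^4 = 337205.24545
Total PV = 13721.08918 + 337205.24545 = 350926.33463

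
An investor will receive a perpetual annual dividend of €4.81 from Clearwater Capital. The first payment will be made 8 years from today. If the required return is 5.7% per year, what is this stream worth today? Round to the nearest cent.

Value at end of year 7: C / r = €4.81 / 0.057 = €84.3860
Discount to today: PV = €84.3860 / (1 + 0.057)^7 = €84.3860 / 1.474093 = €57.25

€57.25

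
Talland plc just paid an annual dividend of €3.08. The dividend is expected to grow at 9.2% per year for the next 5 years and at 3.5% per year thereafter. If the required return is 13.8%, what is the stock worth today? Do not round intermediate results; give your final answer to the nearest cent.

€38.81

D_1 = 3.36336
D_2 = 3.67279
D_3 = 4.01069
D_4 = 4.37967
D_5 = 4.78260
Terminal value at year 5: TV = D_5×(1+g_2)/(r−g_2) = 4.94999/0.103 = 48.05815
P_0 = D_1/(1+r)^1 + D_2/(1+r)^2 + D_3/(1+r)^3 + D_4/(1+r)^4 + D_5/(1+r)^5 + TV/(1+r)^5
    = 2.95550 + 2.83603 + 2.72140 + 2.61139 + 2.50584 + 25.18000 = 38.81016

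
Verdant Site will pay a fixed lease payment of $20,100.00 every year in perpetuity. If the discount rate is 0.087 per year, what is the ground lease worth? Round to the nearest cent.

$231034.48

Level perpetuity: PV = C / r = $20,100.00 / 0.087 = $231,034.48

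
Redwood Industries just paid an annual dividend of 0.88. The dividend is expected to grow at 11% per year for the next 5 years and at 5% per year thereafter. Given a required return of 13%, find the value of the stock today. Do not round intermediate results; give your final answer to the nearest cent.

14.74

D_1 = 0.97680
D_2 = 1.08425
D_3 = 1.20352
D_4 = 1.33590
D_5 = 1.48285
Terminal value at year 5: TV = D_5×(1+g_2)/(r−g_2) = 1.55699/0.08 = 19.46242
P_0 = D_1/(1+r)^1 + D_2/(1+r)^2 + D_3/(1+r)^3 + D_4/(1+r)^4 + D_5/(1+r)^5 + TV/(1+r)^5
    = 0.86442 + 0.84913 + 0.83410 + 0.81933 + 0.80483 + 10.56342 = 14.73524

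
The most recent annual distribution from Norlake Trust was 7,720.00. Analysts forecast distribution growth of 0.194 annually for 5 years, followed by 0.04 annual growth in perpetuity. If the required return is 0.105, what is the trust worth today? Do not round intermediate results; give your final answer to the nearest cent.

230939.08

D_1 = 9217.68000
D_2 = 11005.90992
D_3 = 13141.05644
D_4 = 15690.42139
D_5 = 18734.36315
Terminal value at year 5: TV = D_5×(1+g_2)/(r−g_2) = 19483.73767/0.065 = 299749.81032
P_0 = D_1/(1+r)^1 + D_2/(1+r)^2 + D_3/(1+r)^3 + D_4/(1+r)^4 + D_5/(1+r)^5 + TV/(1+r)^5
    = 8341.79186 + 9013.66468 + 9739.65216 + 10524.11283 + 11371.75630 + 181948.10086 = 230939.07868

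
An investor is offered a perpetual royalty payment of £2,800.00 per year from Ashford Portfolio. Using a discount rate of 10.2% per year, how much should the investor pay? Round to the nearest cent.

Level perpetuity: PV = C / r = £2,800.00 / 0.102 = £27,450.98

£27450.98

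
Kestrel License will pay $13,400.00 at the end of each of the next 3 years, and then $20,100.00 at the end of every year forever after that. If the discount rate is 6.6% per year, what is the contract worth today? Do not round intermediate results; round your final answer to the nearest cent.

$286833.24

PV of 3-year annuity: $13,400.00 × [1 − (1+0.066)^−3] / 0.066 = 35424.42375
Perpetuity value at year 3: $20,100.00 / 0.066 = 304545.45455
PV of perpetuity: 304545.45455 / (1+0.066)^3 = 251408.81892
Total PV = 35424.42375 + 251408.81892 = 286833.24267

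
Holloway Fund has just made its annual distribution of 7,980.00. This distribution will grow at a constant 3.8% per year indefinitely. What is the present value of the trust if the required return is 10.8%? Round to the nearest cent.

D₁ = D₀ × (1 + g) = 7,980.00 × 1.038 = 8,283.2400
Growing perpetuity: P = D₁ / (r − g) = 8,283.2400 / (0.108 − 0.038) = 118,332.00

118332.00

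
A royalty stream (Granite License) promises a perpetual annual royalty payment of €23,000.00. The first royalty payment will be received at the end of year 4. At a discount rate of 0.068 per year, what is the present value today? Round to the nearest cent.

€277654.79

Value at end of year 3: C / r = €23,000.00 / 0.068 = €338,235.2941
Discount to today: PV = €338,235.2941 / (1 + 0.068)^3 = €338,235.2941 / 1.218186 = €277,654.79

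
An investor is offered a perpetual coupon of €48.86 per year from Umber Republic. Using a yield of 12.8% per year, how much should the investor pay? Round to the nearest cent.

€381.72

Level perpetuity: PV = C / r = €48.86 / 0.128 = €381.72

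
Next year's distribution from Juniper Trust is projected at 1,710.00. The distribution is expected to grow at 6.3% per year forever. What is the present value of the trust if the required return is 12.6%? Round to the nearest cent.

Growing perpetuity: P = D₁ / (r − g) = 1,710.0000 / (0.126 − 0.063) = 27,142.86

27142.86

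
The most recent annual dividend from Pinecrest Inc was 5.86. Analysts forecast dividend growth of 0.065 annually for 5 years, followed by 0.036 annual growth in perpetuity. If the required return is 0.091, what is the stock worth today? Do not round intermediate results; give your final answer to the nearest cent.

125.11

D_1 = 6.24090
D_2 = 6.64656
D_3 = 7.07858
D_4 = 7.53869
D_5 = 8.02871
Terminal value at year 5: TV = D_5×(1+g_2)/(r−g_2) = 8.31774/0.055 = 151.23166
P_0 = D_1/(1+r)^1 + D_2/(1+r)^2 + D_3/(1+r)^3 + D_4/(1+r)^4 + D_5/(1+r)^5 + TV/(1+r)^5
    = 5.72035 + 5.58402 + 5.45095 + 5.32105 + 5.19424 + 97.84057 = 125.11118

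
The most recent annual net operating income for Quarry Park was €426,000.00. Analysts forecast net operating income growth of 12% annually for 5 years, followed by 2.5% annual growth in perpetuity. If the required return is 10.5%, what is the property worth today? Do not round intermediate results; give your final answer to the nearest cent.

D_1 = 477120.00000
D_2 = 534374.40000
D_3 = 598499.32800
D_4 = 670319.24736
D_5 = 750757.55704
Terminal value at year 5: TV = D_5×(1+g_2)/(r−g_2) = 769526.49597/0.08 = 9619081.19962
P_0 = D_1/(1+r)^1 + D_2/(1+r)^2 + D_3/(1+r)^3 + D_4/(1+r)^4 + D_5/(1+r)^5 + TV/(1+r)^5
    = 431782.80543 + 437644.11048 + 443584.98076 + 449606.49633 + 455709.75194 + 5838781.19675 = 8057109.34169

€8057109.34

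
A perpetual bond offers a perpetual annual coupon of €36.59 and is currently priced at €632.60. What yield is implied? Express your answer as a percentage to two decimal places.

5.78%

P = C/r ⇒ r = C/P = €36.59/€632.60 = 0.057841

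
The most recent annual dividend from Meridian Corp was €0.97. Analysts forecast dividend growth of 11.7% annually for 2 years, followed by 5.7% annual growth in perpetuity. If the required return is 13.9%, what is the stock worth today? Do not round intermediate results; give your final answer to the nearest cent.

€13.91

D_1 = 1.08349
D_2 = 1.21026
Terminal value at year 2: TV = D_2×(1+g_2)/(r−g_2) = 1.27924/0.082 = 15.60053
P_0 = D_1/(1+r)^1 + D_2/(1+r)^2 + TV/(1+r)^2
    = 0.95126 + 0.93289 + 12.02519 = 13.90934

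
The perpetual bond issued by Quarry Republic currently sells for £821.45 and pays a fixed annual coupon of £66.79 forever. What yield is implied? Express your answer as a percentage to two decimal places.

P = C/r ⇒ r = C/P = £66.79/£821.45 = 0.081307

8.13%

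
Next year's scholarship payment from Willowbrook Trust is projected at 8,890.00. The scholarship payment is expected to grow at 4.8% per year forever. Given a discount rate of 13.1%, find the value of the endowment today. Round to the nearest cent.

107108.43

Growing perpetuity: P = D₁ / (r − g) = 8,890.0000 / (0.131 − 0.048) = 107,108.43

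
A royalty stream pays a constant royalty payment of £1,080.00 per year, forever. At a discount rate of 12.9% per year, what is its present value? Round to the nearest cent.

£8372.09

Level perpetuity: PV = C / r = £1,080.00 / 0.129 = £8,372.09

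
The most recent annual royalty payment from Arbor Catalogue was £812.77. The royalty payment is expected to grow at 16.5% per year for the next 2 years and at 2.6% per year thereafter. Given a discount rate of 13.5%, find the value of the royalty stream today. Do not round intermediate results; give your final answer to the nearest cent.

£9750.81

D_1 = 946.87705
D_2 = 1103.11176
Terminal value at year 2: TV = D_2×(1+g_2)/(r−g_2) = 1131.79267/0.109 = 10383.41898
P_0 = D_1/(1+r)^1 + D_2/(1+r)^2 + TV/(1+r)^2
    = 834.25291 + 856.30365 + 8060.25266 = 9750.80921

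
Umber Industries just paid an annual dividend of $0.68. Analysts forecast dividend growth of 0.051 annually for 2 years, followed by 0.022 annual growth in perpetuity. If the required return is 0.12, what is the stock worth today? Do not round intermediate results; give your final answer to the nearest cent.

D_1 = 0.71468
D_2 = 0.75113
Terminal value at year 2: TV = D_2×(1+g_2)/(r−g_2) = 0.76765/0.098 = 7.83320
P_0 = D_1/(1+r)^1 + D_2/(1+r)^2 + TV/(1+r)^2
    = 0.63811 + 0.59880 + 6.24458 = 7.48148

$7.48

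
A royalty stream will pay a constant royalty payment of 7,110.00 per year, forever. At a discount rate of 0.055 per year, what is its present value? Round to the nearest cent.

129272.73

Level perpetuity: PV = C / r = 7,110.00 / 0.055 = 129,272.73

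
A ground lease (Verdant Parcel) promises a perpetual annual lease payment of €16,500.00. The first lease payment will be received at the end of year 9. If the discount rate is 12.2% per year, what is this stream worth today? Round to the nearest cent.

Value at end of year 8: C / r = €16,500.00 / 0.122 = €135,245.9016
Discount to today: PV = €135,245.9016 / (1 + 0.122)^8 = €135,245.9016 / 2.511556 = €53,849.45

€53849.45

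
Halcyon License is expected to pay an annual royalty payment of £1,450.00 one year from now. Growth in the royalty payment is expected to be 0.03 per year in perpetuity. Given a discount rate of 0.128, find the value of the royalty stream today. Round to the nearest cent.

£14795.92

Growing perpetuity: P = D₁ / (r − g) = £1,450.0000 / (0.128 − 0.03) = £14,795.92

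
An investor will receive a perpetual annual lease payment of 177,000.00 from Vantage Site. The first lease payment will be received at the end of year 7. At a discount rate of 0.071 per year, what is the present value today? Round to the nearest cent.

1651878.47

Value at end of year 6: C / r = 177,000.00 / 0.071 = 2,492,957.7465
Discount to today: PV = 2,492,957.7465 / (1 + 0.071)^6 = 2,492,957.7465 / 1.509165 = 1,651,878.47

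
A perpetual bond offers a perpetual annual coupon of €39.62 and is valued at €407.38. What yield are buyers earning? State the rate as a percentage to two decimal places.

P = C/r ⇒ r = C/P = €39.62/€407.38 = 0.097256

9.73%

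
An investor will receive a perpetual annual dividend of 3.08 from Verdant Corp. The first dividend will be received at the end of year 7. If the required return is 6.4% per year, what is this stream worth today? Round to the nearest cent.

33.17

Value at end of year 6: C / r = 3.08 / 0.064 = 48.1250
Discount to today: PV = 48.1250 / (1 + 0.064)^6 = 48.1250 / 1.450941 = 33.17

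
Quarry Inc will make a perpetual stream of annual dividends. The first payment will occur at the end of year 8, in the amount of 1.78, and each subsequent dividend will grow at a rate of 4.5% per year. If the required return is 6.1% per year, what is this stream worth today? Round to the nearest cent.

73.50

Value at end of year 7: C₁ / (r − g) = 1.78 / (0.061 − 0.045) = 111.2500
Discount to today: PV = 111.2500 / (1 + 0.061)^7 = 111.2500 / 1.513588 = 73.50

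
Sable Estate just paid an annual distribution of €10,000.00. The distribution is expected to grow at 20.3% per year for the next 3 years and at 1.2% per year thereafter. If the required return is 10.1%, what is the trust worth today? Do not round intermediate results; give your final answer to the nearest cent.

€184238.63

D_1 = 12030.00000
D_2 = 14472.09000
D_3 = 17409.92427
Terminal value at year 3: TV = D_3×(1+g_2)/(r−g_2) = 17618.84336/0.089 = 197964.53215
P_0 = D_1/(1+r)^1 + D_2/(1+r)^2 + D_3/(1+r)^3 + TV/(1+r)^3
    = 10926.43052 + 11938.68839 + 13044.72491 + 148328.78215 = 184238.62596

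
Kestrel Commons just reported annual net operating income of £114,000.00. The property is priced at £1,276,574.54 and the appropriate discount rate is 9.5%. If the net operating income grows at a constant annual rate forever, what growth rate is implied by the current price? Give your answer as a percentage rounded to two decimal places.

0.52%

P = D₀(1+g)/(r−g) ⇒ P(r−g) = D₀(1+g) ⇒ g(P+D₀) = P·r − D₀
g = (P·r − D₀)/(P + D₀) = (£1,276,574.54×0.095 − £114,000.00) / (£1,276,574.54 + £114,000.00) = 0.005231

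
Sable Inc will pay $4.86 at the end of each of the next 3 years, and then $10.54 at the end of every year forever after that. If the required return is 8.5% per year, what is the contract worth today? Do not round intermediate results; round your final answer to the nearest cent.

$109.49

PV of 3-year annuity: $4.86 × [1 − (1+0.085)^−3] / 0.085 = 12.41255
Perpetuity value at year 3: $10.54 / 0.085 = 124.00000
PV of perpetuity: 124.00000 / (1+0.085)^3 = 97.08060
Total PV = 12.41255 + 97.08060 = 109.49315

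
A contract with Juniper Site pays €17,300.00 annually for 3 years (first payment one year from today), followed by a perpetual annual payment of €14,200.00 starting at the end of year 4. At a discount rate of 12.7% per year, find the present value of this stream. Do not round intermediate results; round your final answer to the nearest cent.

PV of 3-year annuity: €17,300.00 × [1 − (1+0.127)^−3] / 0.127 = 41056.92258
Perpetuity value at year 3: €14,200.00 / 0.127 = 111811.02362
PV of perpetuity: 111811.02362 / (1+0.127)^3 = 78111.12185
Total PV = 41056.92258 + 78111.12185 = 119168.04443

€119168.04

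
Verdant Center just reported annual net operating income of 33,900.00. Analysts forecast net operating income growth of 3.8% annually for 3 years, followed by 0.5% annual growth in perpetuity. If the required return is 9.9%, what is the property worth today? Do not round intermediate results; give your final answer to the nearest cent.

D_1 = 35188.20000
D_2 = 36525.35160
D_3 = 37913.31496
Terminal value at year 3: TV = D_3×(1+g_2)/(r−g_2) = 38102.88154/0.094 = 405349.80357
P_0 = D_1/(1+r)^1 + D_2/(1+r)^2 + D_3/(1+r)^3 + TV/(1+r)^3
    = 32018.38035 + 30241.20000 + 28562.66206 + 305377.39751 = 396199.63991

396199.64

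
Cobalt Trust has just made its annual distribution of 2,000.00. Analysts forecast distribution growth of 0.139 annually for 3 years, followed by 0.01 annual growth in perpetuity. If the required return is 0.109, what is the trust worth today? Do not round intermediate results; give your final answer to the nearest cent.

D_1 = 2278.00000
D_2 = 2594.64200
D_3 = 2955.29724
Terminal value at year 3: TV = D_3×(1+g_2)/(r−g_2) = 2984.85021/0.099 = 30150.00213
P_0 = D_1/(1+r)^1 + D_2/(1+r)^2 + D_3/(1+r)^3 + TV/(1+r)^3
    = 2054.10280 + 2109.66915 + 2166.73865 + 22105.11144 = 28435.62203

28435.62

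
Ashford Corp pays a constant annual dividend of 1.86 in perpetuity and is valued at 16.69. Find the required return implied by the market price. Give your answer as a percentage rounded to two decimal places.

P = C/r ⇒ r = C/P = 1.86/16.69 = 0.111444

11.14%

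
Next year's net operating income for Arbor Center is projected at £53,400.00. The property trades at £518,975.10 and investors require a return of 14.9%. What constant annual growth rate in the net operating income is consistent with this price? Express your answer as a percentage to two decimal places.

4.61%

P = D₁/(r−g) ⇒ g = r − D₁/P = 0.149 − £53,400.00/£518,975.10 = 0.046105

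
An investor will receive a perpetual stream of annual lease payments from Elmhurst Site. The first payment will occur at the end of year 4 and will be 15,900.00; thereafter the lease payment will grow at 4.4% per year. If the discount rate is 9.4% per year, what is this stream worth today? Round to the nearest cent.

242870.72

Value at end of year 3: C₁ / (r − g) = 15,900.00 / (0.094 − 0.044) = 318,000.0000
Discount to today: PV = 318,000.0000 / (1 + 0.094)^3 = 318,000.0000 / 1.309339 = 242,870.72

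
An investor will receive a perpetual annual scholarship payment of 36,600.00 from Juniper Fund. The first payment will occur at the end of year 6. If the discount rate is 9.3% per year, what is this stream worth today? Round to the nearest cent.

252288.43

Value at end of year 5: C / r = 36,600.00 / 0.093 = 393,548.3871
Discount to today: PV = 393,548.3871 / (1 + 0.093)^5 = 393,548.3871 / 1.559915 = 252,288.43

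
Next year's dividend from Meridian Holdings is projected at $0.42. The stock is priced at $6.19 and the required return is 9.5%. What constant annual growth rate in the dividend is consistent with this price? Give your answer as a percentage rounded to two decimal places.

2.71%

P = D₁/(r−g) ⇒ g = r − D₁/P = 0.095 − $0.42/$6.19 = 0.027149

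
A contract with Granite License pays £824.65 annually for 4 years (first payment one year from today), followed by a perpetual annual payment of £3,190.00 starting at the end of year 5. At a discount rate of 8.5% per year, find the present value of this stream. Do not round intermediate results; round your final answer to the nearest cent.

£29781.48

PV of 4-year annuity: £824.65 × [1 − (1+0.085)^−4] / 0.085 = 2701.22078
Perpetuity value at year 4: £3,190.00 / 0.085 = 37529.41176
PV of perpetuity: 37529.41176 / (1+0.085)^4 = 27080.25843
Total PV = 2701.22078 + 27080.25843 = 29781.47922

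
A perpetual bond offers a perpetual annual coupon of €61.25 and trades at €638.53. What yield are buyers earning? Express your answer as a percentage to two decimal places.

9.59%

P = C/r ⇒ r = C/P = €61.25/€638.53 = 0.095923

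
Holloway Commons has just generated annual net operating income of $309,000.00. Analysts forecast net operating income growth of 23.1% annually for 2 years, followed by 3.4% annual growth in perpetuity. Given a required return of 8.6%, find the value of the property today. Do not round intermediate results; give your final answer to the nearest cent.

D_1 = 380379.00000
D_2 = 468246.54900
Terminal value at year 2: TV = D_2×(1+g_2)/(r−g_2) = 484166.93167/0.052 = 9310902.53204
P_0 = D_1/(1+r)^1 + D_2/(1+r)^2 + TV/(1+r)^2
    = 350256.90608 + 397022.33092 + 7894636.34949 = 8641915.58649

$8641915.59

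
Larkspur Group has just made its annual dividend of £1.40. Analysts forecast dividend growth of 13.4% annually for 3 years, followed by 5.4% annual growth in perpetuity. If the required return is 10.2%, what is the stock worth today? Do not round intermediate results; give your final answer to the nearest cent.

D_1 = 1.58760
D_2 = 1.80034
D_3 = 2.04158
Terminal value at year 3: TV = D_3×(1+g_2)/(r−g_2) = 2.15183/0.048 = 44.82978
P_0 = D_1/(1+r)^1 + D_2/(1+r)^2 + D_3/(1+r)^3 + TV/(1+r)^3
    = 1.44065 + 1.48249 + 1.52554 + 33.49822 = 37.94690

£37.95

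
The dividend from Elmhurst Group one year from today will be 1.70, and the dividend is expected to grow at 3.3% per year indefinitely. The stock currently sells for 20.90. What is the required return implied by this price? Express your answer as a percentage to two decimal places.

11.43%

P = D₁/(r − g) ⇒ r = D₁/P + g = 1.7000/20.90 + 0.033 = 0.081340 + 0.033 = 0.114340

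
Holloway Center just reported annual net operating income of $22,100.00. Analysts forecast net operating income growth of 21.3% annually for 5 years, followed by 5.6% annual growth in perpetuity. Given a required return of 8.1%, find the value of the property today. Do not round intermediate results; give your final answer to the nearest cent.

$1818905.38

D_1 = 26807.30000
D_2 = 32517.25490
D_3 = 39443.43019
D_4 = 47844.88082
D_5 = 58035.84044
Terminal value at year 5: TV = D_5×(1+g_2)/(r−g_2) = 61285.84751/0.025 = 2451433.90021
P_0 = D_1/(1+r)^1 + D_2/(1+r)^2 + D_3/(1+r)^3 + D_4/(1+r)^4 + D_5/(1+r)^5 + TV/(1+r)^5
    = 24798.61240 + 27826.75008 + 31224.65111 + 35037.46697 + 39315.86257 + 1660702.03475 = 1818905.37786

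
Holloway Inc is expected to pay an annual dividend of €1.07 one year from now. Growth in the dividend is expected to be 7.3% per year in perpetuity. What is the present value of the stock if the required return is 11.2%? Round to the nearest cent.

Growing perpetuity: P = D₁ / (r − g) = €1.0700 / (0.112 − 0.073) = €27.44

€27.44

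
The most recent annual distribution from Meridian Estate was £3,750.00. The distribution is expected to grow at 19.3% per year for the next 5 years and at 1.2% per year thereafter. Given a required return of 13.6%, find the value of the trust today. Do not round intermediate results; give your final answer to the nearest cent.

D_1 = 4473.75000
D_2 = 5337.18375
D_3 = 6367.26021
D_4 = 7596.14144
D_5 = 9062.19673
Terminal value at year 5: TV = D_5×(1+g_2)/(r−g_2) = 9170.94309/0.124 = 73959.21849
P_0 = D_1/(1+r)^1 + D_2/(1+r)^2 + D_3/(1+r)^3 + D_4/(1+r)^4 + D_5/(1+r)^5 + TV/(1+r)^5
    = 3938.16021 + 4135.76156 + 4343.27776 + 4561.20631 + 4790.06966 + 39093.14916 = 60861.62467

£60861.62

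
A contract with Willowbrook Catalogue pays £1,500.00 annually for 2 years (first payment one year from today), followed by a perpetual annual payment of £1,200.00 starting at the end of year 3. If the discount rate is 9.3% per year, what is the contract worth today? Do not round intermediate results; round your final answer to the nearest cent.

PV of 2-year annuity: £1,500.00 × [1 − (1+0.093)^−2] / 0.093 = 2627.96855
Perpetuity value at year 2: £1,200.00 / 0.093 = 12903.22581
PV of perpetuity: 12903.22581 / (1+0.093)^2 = 10800.85097
Total PV = 2627.96855 + 10800.85097 = 13428.81952

£13428.82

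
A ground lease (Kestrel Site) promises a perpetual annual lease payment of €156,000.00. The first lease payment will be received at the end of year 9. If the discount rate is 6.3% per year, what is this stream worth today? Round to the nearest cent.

Value at end of year 8: C / r = €156,000.00 / 0.063 = €2,476,190.4762
Discount to today: PV = €2,476,190.4762 / (1 + 0.063)^8 = €2,476,190.4762 / 1.630295 = €1,518,860.66

€1518860.66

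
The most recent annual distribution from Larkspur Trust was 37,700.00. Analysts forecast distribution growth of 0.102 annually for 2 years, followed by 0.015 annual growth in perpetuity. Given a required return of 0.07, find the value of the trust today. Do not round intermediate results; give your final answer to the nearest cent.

816788.92

D_1 = 41545.40000
D_2 = 45783.03080
Terminal value at year 2: TV = D_2×(1+g_2)/(r−g_2) = 46469.77626/0.055 = 844905.02295
P_0 = D_1/(1+r)^1 + D_2/(1+r)^2 + TV/(1+r)^2
    = 38827.47664 + 39988.67220 + 737972.76875 = 816788.91759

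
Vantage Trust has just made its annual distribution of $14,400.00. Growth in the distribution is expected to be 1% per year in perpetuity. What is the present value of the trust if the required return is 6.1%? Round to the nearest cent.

D₁ = D₀ × (1 + g) = $14,400.00 × 1.01 = $14,544.0000
Growing perpetuity: P = D₁ / (r − g) = $14,544.0000 / (0.061 − 0.01) = $285,176.47

$285176.47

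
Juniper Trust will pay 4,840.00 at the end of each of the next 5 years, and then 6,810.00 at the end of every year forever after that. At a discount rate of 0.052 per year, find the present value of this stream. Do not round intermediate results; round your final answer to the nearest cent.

PV of 5-year annuity: 4,840.00 × [1 − (1+0.052)^−5] / 0.052 = 20839.32137
Perpetuity value at year 5: 6,810.00 / 0.052 = 130961.53846
PV of perpetuity: 130961.53846 / (1+0.052)^5 = 101640.09661
Total PV = 20839.32137 + 101640.09661 = 122479.41799

122479.42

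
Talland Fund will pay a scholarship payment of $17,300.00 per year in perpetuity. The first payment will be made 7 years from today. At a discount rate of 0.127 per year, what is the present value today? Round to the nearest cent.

$66481.21

Value at end of year 6: C / r = $17,300.00 / 0.127 = $136,220.4724
Discount to today: PV = $136,220.4724 / (1 + 0.127)^6 = $136,220.4724 / 2.049007 = $66,481.21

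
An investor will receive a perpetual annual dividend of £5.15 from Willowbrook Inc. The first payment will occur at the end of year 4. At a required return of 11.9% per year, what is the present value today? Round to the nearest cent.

£30.89

Value at end of year 3: C / r = £5.15 / 0.119 = £43.2773
Discount to today: PV = £43.2773 / (1 + 0.119)^3 = £43.2773 / 1.401168 = £30.89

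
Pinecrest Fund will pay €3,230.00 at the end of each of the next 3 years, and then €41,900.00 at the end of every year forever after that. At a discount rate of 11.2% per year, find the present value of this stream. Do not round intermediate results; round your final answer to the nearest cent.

€279936.44

PV of 3-year annuity: €3,230.00 × [1 − (1+0.112)^−3] / 0.112 = 7865.82302
Perpetuity value at year 3: €41,900.00 / 0.112 = 374107.14286
PV of perpetuity: 374107.14286 / (1+0.112)^3 = 272070.61515
Total PV = 7865.82302 + 272070.61515 = 279936.43817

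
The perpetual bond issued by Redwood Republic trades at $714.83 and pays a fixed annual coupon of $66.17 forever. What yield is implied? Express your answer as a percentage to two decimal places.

P = C/r ⇒ r = C/P = $66.17/$714.83 = 0.092567

9.26%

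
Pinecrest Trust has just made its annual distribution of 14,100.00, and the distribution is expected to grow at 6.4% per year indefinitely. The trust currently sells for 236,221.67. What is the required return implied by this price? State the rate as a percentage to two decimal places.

12.75%

D₁ = 14,100.00 × 1.064 = 15,002.4000
P = D₁/(r − g) ⇒ r = D₁/P + g = 15,002.4000/236,221.67 + 0.064 = 0.063510 + 0.064 = 0.127510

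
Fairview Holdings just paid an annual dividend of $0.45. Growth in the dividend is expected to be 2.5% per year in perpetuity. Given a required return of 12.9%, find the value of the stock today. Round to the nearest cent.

$4.44

D₁ = D₀ × (1 + g) = $0.45 × 1.025 = $0.4613
Growing perpetuity: P = D₁ / (r − g) = $0.4613 / (0.129 − 0.025) = $4.44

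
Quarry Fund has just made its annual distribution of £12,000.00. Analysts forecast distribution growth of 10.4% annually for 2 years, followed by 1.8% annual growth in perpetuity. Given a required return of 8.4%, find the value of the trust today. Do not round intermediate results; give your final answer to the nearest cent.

£216652.13

D_1 = 13248.00000
D_2 = 14625.79200
Terminal value at year 2: TV = D_2×(1+g_2)/(r−g_2) = 14889.05626/0.066 = 225591.76145
P_0 = D_1/(1+r)^1 + D_2/(1+r)^2 + TV/(1+r)^2
    = 12221.40221 + 12446.88934 + 191983.83860 = 216652.13016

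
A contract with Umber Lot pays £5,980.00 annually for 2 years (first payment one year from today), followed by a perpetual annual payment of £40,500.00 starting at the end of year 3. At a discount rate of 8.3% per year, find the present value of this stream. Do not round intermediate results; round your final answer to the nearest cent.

£426645.78

PV of 2-year annuity: £5,980.00 × [1 − (1+0.083)^−2] / 0.083 = 10620.22067
Perpetuity value at year 2: £40,500.00 / 0.083 = 487951.80723
PV of perpetuity: 487951.80723 / (1+0.083)^2 = 416025.56357
Total PV = 10620.22067 + 416025.56357 = 426645.78424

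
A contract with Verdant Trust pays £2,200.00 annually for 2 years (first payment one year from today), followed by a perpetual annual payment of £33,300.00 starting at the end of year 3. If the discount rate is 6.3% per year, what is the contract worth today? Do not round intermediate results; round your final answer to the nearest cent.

PV of 2-year annuity: £2,200.00 × [1 − (1+0.063)^−2] / 0.063 = 4016.57037
Perpetuity value at year 2: £33,300.00 / 0.063 = 528571.42857
PV of perpetuity: 528571.42857 / (1+0.063)^2 = 467775.15894
Total PV = 4016.57037 + 467775.15894 = 471791.72931

£471791.73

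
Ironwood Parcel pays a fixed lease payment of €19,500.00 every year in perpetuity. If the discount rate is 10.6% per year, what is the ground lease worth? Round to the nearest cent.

Level perpetuity: PV = C / r = €19,500.00 / 0.106 = €183,962.26

€183962.26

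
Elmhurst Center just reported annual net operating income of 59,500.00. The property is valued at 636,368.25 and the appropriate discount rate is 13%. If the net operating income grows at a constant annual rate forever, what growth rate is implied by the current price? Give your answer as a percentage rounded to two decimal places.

P = D₀(1+g)/(r−g) ⇒ P(r−g) = D₀(1+g) ⇒ g(P+D₀) = P·r − D₀
g = (P·r − D₀)/(P + D₀) = (636,368.25×0.13 − 59,500.00) / (636,368.25 + 59,500.00) = 0.033380

3.34%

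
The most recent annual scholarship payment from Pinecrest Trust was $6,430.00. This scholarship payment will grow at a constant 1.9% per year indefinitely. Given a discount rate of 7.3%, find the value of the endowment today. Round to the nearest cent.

D₁ = D₀ × (1 + g) = $6,430.00 × 1.019 = $6,552.1700
Growing perpetuity: P = D₁ / (r − g) = $6,552.1700 / (0.073 − 0.019) = $121,336.48

$121336.48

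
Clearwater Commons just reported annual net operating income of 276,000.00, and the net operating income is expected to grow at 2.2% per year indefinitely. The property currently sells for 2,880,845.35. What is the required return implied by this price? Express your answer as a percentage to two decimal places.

11.99%

D₁ = 276,000.00 × 1.022 = 282,072.0000
P = D₁/(r − g) ⇒ r = D₁/P + g = 282,072.0000/2,880,845.35 + 0.022 = 0.097913 + 0.022 = 0.119913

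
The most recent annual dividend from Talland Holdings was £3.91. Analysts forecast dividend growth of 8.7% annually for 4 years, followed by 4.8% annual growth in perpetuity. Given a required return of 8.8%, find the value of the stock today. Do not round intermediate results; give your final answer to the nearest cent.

£117.67

D_1 = 4.25017
D_2 = 4.61993
D_3 = 5.02187
D_4 = 5.45877
Terminal value at year 4: TV = D_4×(1+g_2)/(r−g_2) = 5.72079/0.04 = 143.01982
P_0 = D_1/(1+r)^1 + D_2/(1+r)^2 + D_3/(1+r)^3 + D_4/(1+r)^4 + TV/(1+r)^4
    = 3.90641 + 3.90282 + 3.89923 + 3.89564 + 102.06589 = 117.66999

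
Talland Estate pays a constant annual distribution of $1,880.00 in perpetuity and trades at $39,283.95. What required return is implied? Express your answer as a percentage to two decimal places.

P = C/r ⇒ r = C/P = $1,880.00/$39,283.95 = 0.047857

4.79%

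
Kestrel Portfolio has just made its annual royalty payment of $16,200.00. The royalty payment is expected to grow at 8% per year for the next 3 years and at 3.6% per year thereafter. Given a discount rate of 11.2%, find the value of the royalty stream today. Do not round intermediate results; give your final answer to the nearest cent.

D_1 = 17496.00000
D_2 = 18895.68000
D_3 = 20407.33440
Terminal value at year 3: TV = D_3×(1+g_2)/(r−g_2) = 21141.99844/0.076 = 278184.18998
P_0 = D_1/(1+r)^1 + D_2/(1+r)^2 + D_3/(1+r)^3 + TV/(1+r)^3
    = 15733.81295 + 15281.04135 + 14841.29916 + 202310.34114 = 248166.49460

$248166.49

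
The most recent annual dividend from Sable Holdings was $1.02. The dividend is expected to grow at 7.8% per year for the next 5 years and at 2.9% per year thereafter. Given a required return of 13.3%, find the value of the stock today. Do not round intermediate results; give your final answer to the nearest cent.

D_1 = 1.09956
D_2 = 1.18533
D_3 = 1.27778
D_4 = 1.37745
D_5 = 1.48489
Terminal value at year 5: TV = D_5×(1+g_2)/(r−g_2) = 1.52795/0.104 = 14.69183
P_0 = D_1/(1+r)^1 + D_2/(1+r)^2 + D_3/(1+r)^3 + D_4/(1+r)^4 + D_5/(1+r)^5 + TV/(1+r)^5
    = 0.97049 + 0.92337 + 0.87855 + 0.83590 + 0.79532 + 7.86913 = 12.27276

$12.27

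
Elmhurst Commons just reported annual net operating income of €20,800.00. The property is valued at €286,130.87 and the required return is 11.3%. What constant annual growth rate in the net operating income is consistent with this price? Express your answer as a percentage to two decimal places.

P = D₀(1+g)/(r−g) ⇒ P(r−g) = D₀(1+g) ⇒ g(P+D₀) = P·r − D₀
g = (P·r − D₀)/(P + D₀) = (€286,130.87×0.113 − €20,800.00) / (€286,130.87 + €20,800.00) = 0.037575

3.76%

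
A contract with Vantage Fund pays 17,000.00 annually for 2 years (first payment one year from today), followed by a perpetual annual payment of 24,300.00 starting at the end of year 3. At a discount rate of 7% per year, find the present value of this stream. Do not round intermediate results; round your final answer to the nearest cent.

333944.32

PV of 2-year annuity: 17,000.00 × [1 − (1+0.07)^−2] / 0.07 = 30736.30885
Perpetuity value at year 2: 24,300.00 / 0.07 = 347142.85714
PV of perpetuity: 347142.85714 / (1+0.07)^2 = 303208.01567
Total PV = 30736.30885 + 303208.01567 = 333944.32452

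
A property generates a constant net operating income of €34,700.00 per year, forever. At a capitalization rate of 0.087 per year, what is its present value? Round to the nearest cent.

Level perpetuity: PV = C / r = €34,700.00 / 0.087 = €398,850.57

€398850.57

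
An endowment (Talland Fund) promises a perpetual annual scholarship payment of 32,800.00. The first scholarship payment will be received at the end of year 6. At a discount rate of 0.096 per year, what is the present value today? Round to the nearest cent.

216047.80

Value at end of year 5: C / r = 32,800.00 / 0.096 = 341,666.6667
Discount to today: PV = 341,666.6667 / (1 + 0.096)^5 = 341,666.6667 / 1.581440 = 216,047.80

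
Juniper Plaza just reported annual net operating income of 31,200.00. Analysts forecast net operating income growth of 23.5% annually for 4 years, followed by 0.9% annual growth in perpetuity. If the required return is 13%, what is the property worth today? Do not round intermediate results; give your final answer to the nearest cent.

527818.04

D_1 = 38532.00000
D_2 = 47587.02000
D_3 = 58769.96970
D_4 = 72580.91258
Terminal value at year 4: TV = D_4×(1+g_2)/(r−g_2) = 73234.14079/0.121 = 605240.83300
P_0 = D_1/(1+r)^1 + D_2/(1+r)^2 + D_3/(1+r)^3 + D_4/(1+r)^4 + TV/(1+r)^4
    = 34099.11504 + 37267.61688 + 40730.53704 + 44515.23296 + 371205.53763 = 527818.03956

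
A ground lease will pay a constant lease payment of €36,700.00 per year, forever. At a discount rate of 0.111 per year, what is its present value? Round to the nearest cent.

€330630.63

Level perpetuity: PV = C / r = €36,700.00 / 0.111 = €330,630.63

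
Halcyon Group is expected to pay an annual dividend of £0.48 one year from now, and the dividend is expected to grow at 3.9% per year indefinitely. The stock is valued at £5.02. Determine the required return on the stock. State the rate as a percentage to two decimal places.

13.46%

P = D₁/(r − g) ⇒ r = D₁/P + g = £0.4800/£5.02 + 0.039 = 0.095618 + 0.039 = 0.134618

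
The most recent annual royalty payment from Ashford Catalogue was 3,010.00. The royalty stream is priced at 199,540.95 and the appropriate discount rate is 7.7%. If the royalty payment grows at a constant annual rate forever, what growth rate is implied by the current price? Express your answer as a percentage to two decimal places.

P = D₀(1+g)/(r−g) ⇒ P(r−g) = D₀(1+g) ⇒ g(P+D₀) = P·r − D₀
g = (P·r − D₀)/(P + D₀) = (199,540.95×0.077 − 3,010.00) / (199,540.95 + 3,010.00) = 0.060995

6.10%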